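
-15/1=-15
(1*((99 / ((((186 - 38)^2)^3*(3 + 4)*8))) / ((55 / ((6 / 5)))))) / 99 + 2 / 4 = 40460479179366403 / 80920958358732800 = 0.50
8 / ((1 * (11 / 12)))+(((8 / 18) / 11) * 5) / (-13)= 8.71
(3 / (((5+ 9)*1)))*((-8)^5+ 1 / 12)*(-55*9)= 194641425 / 56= 3475739.73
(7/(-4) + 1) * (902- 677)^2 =-151875/4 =-37968.75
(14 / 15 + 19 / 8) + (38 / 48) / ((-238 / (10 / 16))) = 3.31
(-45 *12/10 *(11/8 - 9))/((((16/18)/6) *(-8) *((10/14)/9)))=-2801547/640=-4377.42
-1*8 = -8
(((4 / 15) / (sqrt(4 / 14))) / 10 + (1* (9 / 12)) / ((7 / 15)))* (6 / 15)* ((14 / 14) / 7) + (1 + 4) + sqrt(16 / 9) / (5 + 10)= 2* sqrt(14) / 2625 + 22847 / 4410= 5.18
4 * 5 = 20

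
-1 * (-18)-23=-5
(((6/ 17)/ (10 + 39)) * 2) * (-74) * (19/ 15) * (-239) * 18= 24194448/ 4165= 5808.99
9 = 9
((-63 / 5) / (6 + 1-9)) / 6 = 21 / 20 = 1.05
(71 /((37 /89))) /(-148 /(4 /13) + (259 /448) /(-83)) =-0.36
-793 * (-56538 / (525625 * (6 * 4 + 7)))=44834634 / 16294375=2.75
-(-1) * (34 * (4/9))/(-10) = -1.51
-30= -30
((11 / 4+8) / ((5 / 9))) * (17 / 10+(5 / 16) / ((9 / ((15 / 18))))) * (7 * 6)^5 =437226155289 / 100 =4372261552.89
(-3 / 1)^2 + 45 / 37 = 378 / 37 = 10.22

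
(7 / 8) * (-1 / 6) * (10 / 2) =-35 / 48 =-0.73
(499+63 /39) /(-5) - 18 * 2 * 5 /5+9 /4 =-34807 /260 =-133.87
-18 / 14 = -1.29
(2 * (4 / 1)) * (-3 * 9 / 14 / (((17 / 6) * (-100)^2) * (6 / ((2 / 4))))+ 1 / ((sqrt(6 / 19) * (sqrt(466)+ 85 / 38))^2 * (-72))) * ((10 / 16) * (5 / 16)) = -839199489174127 / 5206937491144166400+ 276932125 * sqrt(466) / 191431525409712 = -0.00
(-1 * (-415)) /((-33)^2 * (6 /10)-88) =2075 /2827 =0.73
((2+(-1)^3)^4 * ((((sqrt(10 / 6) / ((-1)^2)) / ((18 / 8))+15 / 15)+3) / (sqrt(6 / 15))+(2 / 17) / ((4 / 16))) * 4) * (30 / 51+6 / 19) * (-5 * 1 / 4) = 2920 * sqrt(10) * (-27-sqrt(15)) / 8721-11680 / 5491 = -34.82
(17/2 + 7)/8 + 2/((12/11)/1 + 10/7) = 4239/1552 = 2.73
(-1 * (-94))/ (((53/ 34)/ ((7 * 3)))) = 67116/ 53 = 1266.34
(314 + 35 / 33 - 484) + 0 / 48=-5575 / 33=-168.94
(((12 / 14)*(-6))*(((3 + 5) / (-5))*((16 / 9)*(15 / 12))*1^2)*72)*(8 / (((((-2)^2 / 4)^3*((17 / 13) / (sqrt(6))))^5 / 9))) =8869399658496*sqrt(6) / 9938999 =2185884.46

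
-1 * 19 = -19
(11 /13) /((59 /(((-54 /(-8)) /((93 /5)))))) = 495 /95108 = 0.01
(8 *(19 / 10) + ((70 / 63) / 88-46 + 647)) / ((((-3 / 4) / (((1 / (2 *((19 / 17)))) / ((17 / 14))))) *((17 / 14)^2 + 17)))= -1673978572 / 102166515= -16.38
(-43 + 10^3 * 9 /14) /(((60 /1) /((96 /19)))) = 50.51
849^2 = 720801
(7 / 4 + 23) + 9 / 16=405 / 16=25.31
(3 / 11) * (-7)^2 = 147 / 11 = 13.36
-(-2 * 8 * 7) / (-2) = -56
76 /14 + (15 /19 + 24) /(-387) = 92039 /17157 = 5.36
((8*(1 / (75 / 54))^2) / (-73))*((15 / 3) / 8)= -324 / 9125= -0.04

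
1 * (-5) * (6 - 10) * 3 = 60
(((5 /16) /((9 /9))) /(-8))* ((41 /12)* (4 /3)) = -205 /1152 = -0.18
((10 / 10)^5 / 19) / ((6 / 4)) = 0.04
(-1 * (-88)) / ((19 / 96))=8448 / 19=444.63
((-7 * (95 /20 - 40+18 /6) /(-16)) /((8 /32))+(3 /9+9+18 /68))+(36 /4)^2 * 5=358.16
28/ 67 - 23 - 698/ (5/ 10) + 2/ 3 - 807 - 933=-634741/ 201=-3157.92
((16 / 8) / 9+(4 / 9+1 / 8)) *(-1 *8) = -6.33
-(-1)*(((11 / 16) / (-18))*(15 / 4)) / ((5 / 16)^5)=-90112 / 1875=-48.06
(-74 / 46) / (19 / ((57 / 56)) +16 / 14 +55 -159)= 777 / 40664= 0.02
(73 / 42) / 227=73 / 9534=0.01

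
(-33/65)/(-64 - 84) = 33/9620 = 0.00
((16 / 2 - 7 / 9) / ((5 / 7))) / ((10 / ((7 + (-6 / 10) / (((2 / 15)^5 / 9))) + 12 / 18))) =-1119403649 / 8640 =-129560.61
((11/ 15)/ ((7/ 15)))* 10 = 110/ 7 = 15.71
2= 2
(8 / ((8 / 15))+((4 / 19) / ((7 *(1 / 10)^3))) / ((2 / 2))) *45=269775 / 133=2028.38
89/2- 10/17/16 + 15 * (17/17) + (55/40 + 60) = 8217/68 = 120.84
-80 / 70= -8 / 7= -1.14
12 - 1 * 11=1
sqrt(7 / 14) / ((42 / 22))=11 * sqrt(2) / 42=0.37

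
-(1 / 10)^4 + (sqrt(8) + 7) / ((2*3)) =sqrt(2) / 3 + 34997 / 30000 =1.64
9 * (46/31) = 13.35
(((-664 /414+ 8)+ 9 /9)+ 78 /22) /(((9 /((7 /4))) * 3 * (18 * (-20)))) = -87199 /44264880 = -0.00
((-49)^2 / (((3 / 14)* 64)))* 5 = 84035 / 96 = 875.36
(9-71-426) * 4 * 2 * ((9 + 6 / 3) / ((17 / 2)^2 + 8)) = -171776 / 321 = -535.13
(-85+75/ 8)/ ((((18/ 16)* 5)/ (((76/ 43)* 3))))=-9196/ 129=-71.29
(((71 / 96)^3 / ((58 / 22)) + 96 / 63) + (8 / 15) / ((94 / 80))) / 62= 17989658405 / 523358502912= 0.03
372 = 372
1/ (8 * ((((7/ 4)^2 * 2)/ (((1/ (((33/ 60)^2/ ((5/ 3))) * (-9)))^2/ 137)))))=4000000/ 71649789057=0.00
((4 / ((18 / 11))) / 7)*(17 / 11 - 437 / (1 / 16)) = -21970 / 9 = -2441.11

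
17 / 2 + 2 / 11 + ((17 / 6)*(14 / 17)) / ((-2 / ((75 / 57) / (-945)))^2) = 2111141993 / 243168156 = 8.68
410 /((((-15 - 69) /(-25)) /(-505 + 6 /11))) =-28438625 /462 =-61555.47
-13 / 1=-13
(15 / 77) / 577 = 15 / 44429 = 0.00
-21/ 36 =-7/ 12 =-0.58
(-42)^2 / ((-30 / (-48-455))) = 147882 / 5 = 29576.40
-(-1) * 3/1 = 3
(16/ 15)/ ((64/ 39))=13/ 20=0.65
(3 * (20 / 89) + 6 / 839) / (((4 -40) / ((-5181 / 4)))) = 14643233 / 597368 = 24.51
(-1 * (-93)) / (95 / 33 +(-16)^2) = 3069 / 8543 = 0.36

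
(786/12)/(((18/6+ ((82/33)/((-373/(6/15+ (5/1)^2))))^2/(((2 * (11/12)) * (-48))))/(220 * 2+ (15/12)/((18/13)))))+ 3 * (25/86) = 827923383678988175/85988589795544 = 9628.29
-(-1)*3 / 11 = 3 / 11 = 0.27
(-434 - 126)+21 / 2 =-1099 / 2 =-549.50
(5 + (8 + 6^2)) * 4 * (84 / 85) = 193.69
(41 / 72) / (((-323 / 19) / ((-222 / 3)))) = 1517 / 612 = 2.48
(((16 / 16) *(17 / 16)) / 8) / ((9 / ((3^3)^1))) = 51 / 128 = 0.40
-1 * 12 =-12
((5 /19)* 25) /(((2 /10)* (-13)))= -625 /247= -2.53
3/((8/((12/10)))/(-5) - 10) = -9/34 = -0.26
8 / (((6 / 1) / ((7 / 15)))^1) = 28 / 45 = 0.62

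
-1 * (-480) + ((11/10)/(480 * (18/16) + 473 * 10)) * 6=12648033/26350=480.00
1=1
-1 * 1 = -1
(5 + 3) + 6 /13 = 110 /13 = 8.46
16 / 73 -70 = -5094 / 73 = -69.78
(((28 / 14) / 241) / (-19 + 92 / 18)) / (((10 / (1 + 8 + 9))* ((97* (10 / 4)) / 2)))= -648 / 73053125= -0.00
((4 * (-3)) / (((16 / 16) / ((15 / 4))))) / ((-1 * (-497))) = -45 / 497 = -0.09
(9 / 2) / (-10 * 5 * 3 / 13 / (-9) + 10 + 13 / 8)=1404 / 4027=0.35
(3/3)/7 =1/7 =0.14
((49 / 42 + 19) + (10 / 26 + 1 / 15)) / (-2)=-10.31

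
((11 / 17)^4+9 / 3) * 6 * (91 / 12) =12066782 / 83521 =144.48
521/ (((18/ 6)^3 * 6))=521/ 162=3.22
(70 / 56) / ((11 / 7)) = 35 / 44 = 0.80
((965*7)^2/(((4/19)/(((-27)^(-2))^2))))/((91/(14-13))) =123852925/27634932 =4.48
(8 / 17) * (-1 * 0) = 0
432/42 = 72/7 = 10.29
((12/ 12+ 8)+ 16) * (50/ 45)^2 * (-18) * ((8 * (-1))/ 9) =40000/ 81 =493.83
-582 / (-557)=582 / 557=1.04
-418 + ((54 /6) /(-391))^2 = -63904177 /152881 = -418.00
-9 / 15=-3 / 5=-0.60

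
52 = 52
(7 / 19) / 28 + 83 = 6309 / 76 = 83.01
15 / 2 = 7.50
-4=-4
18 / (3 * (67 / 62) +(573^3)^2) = 372 / 731472775023609373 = 0.00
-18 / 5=-3.60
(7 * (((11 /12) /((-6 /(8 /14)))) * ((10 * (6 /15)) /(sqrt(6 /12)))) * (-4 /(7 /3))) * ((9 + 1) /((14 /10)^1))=4400 * sqrt(2) /147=42.33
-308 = -308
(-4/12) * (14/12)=-7/18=-0.39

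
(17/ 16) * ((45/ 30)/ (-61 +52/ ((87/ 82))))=-4437/ 33376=-0.13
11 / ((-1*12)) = -11 / 12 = -0.92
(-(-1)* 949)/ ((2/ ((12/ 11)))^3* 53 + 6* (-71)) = -204984/ 21473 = -9.55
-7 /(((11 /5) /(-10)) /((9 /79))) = 3.62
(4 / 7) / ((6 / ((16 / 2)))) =0.76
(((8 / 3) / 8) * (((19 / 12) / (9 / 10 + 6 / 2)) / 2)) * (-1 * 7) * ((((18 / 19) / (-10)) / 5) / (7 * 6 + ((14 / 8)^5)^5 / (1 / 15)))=281474976710656 / 560376419091047767993005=0.00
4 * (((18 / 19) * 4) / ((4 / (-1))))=-72 / 19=-3.79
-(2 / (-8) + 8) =-31 / 4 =-7.75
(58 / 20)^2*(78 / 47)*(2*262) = 8593338 / 1175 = 7313.48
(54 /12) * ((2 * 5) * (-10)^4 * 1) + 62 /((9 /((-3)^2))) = 450062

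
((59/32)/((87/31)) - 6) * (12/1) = -64.12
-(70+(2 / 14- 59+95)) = -743 / 7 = -106.14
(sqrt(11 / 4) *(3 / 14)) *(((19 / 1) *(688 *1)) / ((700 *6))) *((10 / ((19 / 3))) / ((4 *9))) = 43 *sqrt(11) / 2940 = 0.05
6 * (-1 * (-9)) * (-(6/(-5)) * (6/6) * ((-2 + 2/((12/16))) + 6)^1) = 432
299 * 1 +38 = 337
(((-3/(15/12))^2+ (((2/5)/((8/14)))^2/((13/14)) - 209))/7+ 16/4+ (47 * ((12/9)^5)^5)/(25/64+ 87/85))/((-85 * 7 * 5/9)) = -187009810838636129033509/1400505819232279646250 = -133.53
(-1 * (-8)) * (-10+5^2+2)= 136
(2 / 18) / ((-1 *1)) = -1 / 9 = -0.11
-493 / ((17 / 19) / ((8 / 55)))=-4408 / 55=-80.15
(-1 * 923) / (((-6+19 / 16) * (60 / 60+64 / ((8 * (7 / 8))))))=208 / 11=18.91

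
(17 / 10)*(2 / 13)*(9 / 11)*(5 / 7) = 0.15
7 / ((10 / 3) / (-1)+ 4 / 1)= 21 / 2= 10.50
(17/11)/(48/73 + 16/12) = 3723/4796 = 0.78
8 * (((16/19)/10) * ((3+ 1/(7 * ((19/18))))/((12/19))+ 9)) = 6256/665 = 9.41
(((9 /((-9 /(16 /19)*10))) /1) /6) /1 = -4 /285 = -0.01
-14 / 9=-1.56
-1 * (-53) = 53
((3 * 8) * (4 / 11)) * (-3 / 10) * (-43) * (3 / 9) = 2064 / 55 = 37.53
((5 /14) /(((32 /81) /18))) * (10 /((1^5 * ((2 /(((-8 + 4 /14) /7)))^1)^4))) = 9685512225 /645657712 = 15.00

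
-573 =-573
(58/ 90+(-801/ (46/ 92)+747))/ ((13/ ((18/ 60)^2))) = -19223/ 3250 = -5.91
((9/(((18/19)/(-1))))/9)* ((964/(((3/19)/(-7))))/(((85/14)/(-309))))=-1756376188/765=-2295916.59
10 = 10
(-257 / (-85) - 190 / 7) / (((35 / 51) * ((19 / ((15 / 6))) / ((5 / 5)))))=-43053 / 9310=-4.62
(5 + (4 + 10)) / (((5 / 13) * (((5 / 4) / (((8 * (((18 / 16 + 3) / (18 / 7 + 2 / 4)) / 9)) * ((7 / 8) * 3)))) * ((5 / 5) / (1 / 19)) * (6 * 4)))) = 7007 / 25800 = 0.27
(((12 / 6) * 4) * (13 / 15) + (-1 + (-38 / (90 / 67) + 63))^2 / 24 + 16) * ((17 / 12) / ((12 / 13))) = 754902629 / 6998400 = 107.87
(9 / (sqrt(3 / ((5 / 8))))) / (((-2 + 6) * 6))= sqrt(30) / 32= 0.17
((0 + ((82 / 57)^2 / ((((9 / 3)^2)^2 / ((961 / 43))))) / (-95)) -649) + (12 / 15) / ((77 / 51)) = -53679877730081 / 82778493105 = -648.48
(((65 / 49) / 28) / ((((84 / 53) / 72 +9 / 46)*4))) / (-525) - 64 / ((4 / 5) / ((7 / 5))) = -112.00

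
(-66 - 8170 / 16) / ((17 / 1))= -33.92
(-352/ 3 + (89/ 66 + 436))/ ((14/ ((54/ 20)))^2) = 5132403/ 431200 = 11.90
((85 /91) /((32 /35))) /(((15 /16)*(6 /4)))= 85 /117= 0.73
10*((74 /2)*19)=7030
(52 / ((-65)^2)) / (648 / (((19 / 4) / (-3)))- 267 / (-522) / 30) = -79344 / 2638286885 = -0.00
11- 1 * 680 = -669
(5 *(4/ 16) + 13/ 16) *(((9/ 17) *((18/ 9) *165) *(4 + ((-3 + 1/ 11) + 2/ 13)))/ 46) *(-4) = -396495/ 10166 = -39.00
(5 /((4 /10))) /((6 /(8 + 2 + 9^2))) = 2275 /12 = 189.58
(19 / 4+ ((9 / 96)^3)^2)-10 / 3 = 4563404939 / 3221225472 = 1.42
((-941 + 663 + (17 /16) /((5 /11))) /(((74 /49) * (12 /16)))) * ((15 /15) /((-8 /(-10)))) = -360199 /1184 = -304.22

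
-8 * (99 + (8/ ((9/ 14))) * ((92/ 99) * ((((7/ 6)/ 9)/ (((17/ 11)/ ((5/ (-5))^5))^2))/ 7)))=-501031432/ 632043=-792.72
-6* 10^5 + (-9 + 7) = -600002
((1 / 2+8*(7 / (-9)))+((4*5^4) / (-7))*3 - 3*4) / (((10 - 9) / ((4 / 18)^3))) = -548932 / 45927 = -11.95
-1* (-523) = 523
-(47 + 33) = -80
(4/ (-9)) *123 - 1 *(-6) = -48.67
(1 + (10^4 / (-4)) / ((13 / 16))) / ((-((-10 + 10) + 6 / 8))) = 53316 / 13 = 4101.23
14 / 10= 7 / 5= 1.40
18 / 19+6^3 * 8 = 32850 / 19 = 1728.95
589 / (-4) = -589 / 4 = -147.25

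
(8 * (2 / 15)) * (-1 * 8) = -128 / 15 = -8.53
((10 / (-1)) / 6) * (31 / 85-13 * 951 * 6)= 6305099 / 51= 123629.39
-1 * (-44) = 44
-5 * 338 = -1690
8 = 8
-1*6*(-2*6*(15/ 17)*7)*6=45360/ 17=2668.24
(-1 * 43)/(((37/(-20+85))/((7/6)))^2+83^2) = -8902075/1426244509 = -0.01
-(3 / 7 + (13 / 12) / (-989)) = -35513 / 83076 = -0.43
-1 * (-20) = 20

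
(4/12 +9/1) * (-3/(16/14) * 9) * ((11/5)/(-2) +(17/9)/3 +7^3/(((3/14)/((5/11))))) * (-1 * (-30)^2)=1587234705/11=144294064.09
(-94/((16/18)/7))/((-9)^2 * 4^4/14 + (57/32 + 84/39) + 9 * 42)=-2155608/5425283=-0.40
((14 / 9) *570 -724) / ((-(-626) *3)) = 244 / 2817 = 0.09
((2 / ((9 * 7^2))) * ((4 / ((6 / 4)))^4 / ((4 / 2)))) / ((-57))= -4096 / 2036097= -0.00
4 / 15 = 0.27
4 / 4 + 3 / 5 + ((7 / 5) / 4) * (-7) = -17 / 20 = -0.85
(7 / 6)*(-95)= -665 / 6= -110.83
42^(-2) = 0.00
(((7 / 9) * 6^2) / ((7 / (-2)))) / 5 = -1.60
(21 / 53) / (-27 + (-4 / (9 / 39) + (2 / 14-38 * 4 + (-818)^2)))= 441 / 744516652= 0.00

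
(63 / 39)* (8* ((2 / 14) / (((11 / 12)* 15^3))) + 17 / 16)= 1473137 / 858000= 1.72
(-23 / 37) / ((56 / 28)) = -23 / 74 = -0.31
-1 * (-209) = 209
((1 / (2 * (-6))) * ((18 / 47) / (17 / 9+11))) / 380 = -0.00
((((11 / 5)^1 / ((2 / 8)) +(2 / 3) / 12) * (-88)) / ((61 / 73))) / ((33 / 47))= -10938028 / 8235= -1328.24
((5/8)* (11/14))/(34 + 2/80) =275/19054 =0.01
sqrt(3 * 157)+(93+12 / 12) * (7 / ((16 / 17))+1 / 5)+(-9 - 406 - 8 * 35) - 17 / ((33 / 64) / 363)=-477803 / 40+sqrt(471)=-11923.37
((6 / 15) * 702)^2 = 1971216 / 25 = 78848.64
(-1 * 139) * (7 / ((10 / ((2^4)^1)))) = -1556.80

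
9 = 9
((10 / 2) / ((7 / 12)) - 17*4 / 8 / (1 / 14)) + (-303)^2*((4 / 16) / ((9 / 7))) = 496757 / 28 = 17741.32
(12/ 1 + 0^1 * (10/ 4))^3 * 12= 20736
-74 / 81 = -0.91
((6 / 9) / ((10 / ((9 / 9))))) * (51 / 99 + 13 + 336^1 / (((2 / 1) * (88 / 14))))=1328 / 495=2.68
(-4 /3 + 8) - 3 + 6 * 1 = 29 /3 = 9.67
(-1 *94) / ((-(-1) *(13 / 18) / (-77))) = 130284 / 13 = 10021.85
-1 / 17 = -0.06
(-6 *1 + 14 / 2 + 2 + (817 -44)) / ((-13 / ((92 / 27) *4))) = -285568 / 351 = -813.58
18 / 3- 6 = 0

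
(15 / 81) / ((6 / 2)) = 0.06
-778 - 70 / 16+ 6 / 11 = -781.83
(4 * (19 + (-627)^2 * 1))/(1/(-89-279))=-578713856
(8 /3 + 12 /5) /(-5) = -76 /75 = -1.01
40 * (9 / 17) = 360 / 17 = 21.18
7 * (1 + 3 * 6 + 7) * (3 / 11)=49.64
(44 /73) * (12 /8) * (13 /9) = 286 /219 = 1.31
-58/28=-29/14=-2.07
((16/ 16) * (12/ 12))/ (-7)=-0.14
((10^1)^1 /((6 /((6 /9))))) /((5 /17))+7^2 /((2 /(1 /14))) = 199 /36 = 5.53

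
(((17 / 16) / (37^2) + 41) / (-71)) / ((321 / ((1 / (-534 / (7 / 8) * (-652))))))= -6286567 / 1390482897878016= -0.00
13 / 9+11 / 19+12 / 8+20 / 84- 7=-7753 / 2394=-3.24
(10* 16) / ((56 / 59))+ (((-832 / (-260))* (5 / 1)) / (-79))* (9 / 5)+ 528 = 1925012 / 2765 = 696.21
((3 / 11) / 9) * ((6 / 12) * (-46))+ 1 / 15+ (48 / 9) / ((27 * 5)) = -2632 / 4455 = -0.59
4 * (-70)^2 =19600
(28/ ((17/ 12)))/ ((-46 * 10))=-84/ 1955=-0.04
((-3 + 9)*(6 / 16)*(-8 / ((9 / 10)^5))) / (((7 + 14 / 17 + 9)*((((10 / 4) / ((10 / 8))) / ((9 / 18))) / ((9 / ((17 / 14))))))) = -350000 / 104247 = -3.36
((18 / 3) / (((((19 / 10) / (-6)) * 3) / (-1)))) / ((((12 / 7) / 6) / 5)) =2100 / 19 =110.53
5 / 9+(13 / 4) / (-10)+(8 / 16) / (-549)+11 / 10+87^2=55414813 / 7320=7570.33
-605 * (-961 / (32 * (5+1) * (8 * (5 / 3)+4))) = 581405 / 3328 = 174.70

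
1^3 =1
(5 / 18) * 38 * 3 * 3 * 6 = 570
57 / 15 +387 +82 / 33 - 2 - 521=-21403 / 165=-129.72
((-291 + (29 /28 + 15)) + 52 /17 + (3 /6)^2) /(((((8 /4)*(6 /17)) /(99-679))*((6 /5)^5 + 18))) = 14648171875 /1344546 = 10894.51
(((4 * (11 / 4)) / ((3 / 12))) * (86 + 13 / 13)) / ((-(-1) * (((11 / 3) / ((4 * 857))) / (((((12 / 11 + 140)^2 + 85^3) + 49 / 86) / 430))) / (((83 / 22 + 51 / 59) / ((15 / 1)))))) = 5921743056603534966 / 3630003025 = 1631332815.93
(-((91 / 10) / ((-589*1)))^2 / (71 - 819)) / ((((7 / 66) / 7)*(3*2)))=8281 / 2359062800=0.00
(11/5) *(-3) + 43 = 182/5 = 36.40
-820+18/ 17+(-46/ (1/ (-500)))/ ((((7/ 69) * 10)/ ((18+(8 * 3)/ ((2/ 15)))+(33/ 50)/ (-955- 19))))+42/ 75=6502484686217/ 1448825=4488109.11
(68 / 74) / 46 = 17 / 851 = 0.02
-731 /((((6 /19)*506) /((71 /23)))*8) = -986119 /558624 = -1.77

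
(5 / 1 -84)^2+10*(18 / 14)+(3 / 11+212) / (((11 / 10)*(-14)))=5285342 / 847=6240.07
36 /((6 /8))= 48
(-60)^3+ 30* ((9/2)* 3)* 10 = -211950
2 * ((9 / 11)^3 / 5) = 1458 / 6655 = 0.22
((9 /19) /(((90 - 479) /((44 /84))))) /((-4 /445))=14685 /206948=0.07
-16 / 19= -0.84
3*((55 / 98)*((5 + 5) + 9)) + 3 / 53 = 166449 / 5194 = 32.05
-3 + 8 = 5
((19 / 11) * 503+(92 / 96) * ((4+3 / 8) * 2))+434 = 1384631 / 1056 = 1311.20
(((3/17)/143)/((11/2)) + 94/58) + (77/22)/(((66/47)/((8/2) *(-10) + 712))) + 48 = 1337354049/775489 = 1724.53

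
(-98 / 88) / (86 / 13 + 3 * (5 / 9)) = -1911 / 14212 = -0.13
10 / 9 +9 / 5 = 131 / 45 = 2.91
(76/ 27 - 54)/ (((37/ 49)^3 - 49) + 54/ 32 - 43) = 2601454688/ 4568193639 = 0.57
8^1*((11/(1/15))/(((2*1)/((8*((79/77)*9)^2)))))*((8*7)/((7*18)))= 200082.52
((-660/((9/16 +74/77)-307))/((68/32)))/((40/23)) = 1246784/2132633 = 0.58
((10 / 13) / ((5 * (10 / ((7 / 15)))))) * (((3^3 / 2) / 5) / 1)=63 / 3250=0.02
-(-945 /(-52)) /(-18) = 105 /104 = 1.01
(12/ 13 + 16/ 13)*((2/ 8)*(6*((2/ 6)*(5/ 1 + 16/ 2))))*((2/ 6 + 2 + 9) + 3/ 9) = 490/ 3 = 163.33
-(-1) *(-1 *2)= -2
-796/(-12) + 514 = 1741/3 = 580.33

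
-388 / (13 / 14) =-5432 / 13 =-417.85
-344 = -344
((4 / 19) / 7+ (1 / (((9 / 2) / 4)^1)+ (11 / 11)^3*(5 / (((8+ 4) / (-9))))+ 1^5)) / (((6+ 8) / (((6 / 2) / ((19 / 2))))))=-8767 / 212268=-0.04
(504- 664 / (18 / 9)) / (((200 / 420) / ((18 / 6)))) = 5418 / 5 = 1083.60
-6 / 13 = -0.46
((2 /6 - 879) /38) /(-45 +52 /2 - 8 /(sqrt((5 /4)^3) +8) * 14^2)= 16532992 * sqrt(5) /2157934215 +77170218 /719311405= 0.12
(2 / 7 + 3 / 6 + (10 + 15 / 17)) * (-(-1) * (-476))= -5554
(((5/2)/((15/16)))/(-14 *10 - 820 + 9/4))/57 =-0.00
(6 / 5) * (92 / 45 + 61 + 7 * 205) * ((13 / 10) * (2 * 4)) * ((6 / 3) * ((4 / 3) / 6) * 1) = 8309.15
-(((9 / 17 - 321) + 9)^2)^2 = -786074770850625 / 83521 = -9411702097.08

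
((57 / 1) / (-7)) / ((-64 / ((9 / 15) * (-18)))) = -1.37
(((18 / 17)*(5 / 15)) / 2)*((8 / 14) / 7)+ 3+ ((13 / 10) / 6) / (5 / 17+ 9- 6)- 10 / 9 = 1.97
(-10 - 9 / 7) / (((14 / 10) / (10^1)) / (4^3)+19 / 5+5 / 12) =-758400 / 283507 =-2.68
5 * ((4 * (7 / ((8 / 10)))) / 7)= 25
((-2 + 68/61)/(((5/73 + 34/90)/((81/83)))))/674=-7184295/2501334646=-0.00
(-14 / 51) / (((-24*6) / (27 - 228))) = -469 / 1224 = -0.38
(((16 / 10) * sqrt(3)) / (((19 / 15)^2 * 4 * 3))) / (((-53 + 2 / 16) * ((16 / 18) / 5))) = -150 * sqrt(3) / 16967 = -0.02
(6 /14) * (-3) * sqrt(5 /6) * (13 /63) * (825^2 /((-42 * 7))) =983125 * sqrt(30) /9604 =560.68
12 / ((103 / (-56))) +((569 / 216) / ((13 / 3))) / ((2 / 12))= -46225 / 16068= -2.88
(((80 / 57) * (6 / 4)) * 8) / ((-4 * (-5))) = 16 / 19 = 0.84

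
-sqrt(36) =-6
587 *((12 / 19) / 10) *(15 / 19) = 10566 / 361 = 29.27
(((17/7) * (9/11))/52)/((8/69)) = 10557/32032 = 0.33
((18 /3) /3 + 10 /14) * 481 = 9139 /7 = 1305.57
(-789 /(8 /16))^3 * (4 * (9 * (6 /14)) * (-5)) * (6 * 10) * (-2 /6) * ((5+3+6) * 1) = -84874015123200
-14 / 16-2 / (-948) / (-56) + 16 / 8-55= -53.88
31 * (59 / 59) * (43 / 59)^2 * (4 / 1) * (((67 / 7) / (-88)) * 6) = -11521119 / 268037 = -42.98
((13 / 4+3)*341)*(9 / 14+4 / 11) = 120125 / 56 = 2145.09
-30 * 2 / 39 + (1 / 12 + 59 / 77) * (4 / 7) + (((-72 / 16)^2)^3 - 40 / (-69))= 85642681401 / 10314304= 8303.29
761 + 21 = 782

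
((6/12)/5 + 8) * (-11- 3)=-567/5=-113.40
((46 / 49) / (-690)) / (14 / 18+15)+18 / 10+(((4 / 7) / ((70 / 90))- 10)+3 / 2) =-14824 / 2485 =-5.97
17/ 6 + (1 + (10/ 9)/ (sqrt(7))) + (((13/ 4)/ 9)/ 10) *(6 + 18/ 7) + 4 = 10 *sqrt(7)/ 63 + 57/ 7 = 8.56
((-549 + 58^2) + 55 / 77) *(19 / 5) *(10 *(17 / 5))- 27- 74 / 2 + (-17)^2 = 2548107 / 7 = 364015.29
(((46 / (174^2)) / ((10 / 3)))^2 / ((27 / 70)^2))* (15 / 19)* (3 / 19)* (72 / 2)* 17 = 2203285 / 20681603721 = 0.00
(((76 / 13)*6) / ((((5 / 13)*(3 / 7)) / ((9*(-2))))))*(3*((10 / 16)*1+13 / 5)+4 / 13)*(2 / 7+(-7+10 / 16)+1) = 50596677 / 260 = 194602.60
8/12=2/3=0.67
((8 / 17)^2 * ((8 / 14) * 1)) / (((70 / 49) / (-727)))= -93056 / 1445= -64.40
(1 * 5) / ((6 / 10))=25 / 3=8.33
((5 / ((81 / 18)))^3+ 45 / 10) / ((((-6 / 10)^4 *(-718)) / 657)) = -390595625 / 9421596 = -41.46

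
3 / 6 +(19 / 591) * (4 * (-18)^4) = 5318981 / 394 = 13499.95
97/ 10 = 9.70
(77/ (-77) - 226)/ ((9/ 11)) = -2497/ 9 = -277.44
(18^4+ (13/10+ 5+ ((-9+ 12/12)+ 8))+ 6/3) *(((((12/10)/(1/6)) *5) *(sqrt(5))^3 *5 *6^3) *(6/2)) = 61226843760 *sqrt(5) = 136907384695.12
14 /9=1.56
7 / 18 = 0.39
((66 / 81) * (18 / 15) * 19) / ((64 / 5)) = 209 / 144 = 1.45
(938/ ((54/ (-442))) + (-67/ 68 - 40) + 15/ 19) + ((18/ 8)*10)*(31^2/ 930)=-134210077/ 17442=-7694.65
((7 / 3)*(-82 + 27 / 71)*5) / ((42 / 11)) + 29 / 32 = -5081069 / 20448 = -248.49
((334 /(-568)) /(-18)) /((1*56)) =167 /286272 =0.00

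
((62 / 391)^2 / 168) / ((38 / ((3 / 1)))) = 961 / 81332692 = 0.00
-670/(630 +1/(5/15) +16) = -670/649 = -1.03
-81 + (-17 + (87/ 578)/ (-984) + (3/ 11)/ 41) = -204357999/ 2085424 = -97.99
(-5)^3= -125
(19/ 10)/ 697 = 19/ 6970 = 0.00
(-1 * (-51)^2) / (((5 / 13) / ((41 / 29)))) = -1386333 / 145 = -9560.92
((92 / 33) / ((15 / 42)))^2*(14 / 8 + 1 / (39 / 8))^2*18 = 771616328 / 184041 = 4192.63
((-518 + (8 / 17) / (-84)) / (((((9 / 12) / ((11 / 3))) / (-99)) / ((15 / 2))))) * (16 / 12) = 895051520 / 357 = 2507147.11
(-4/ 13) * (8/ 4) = -8/ 13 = -0.62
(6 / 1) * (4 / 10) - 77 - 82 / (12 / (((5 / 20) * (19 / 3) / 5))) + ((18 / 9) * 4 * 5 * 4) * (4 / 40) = -4375 / 72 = -60.76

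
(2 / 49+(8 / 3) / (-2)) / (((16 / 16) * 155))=-38 / 4557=-0.01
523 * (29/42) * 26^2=5126446/21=244116.48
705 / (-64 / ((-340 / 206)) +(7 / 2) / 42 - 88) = -719100 / 50123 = -14.35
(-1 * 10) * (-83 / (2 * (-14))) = -415 / 14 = -29.64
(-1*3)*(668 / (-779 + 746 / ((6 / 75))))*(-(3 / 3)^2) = 1002 / 4273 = 0.23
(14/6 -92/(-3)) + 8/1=41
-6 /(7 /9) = -54 /7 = -7.71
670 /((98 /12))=4020 /49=82.04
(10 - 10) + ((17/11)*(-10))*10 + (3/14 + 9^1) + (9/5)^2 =-547051/3850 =-142.09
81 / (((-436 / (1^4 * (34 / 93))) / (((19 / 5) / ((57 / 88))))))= -6732 / 16895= -0.40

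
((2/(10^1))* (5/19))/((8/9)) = 9/152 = 0.06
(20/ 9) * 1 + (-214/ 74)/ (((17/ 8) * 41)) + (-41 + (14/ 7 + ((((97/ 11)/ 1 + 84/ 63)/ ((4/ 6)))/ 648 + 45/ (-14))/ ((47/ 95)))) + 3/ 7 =-5180778643949/ 120956186736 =-42.83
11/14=0.79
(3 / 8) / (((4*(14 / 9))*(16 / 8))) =27 / 896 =0.03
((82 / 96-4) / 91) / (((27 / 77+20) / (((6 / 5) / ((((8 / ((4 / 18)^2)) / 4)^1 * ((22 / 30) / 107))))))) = -16157 / 2200068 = -0.01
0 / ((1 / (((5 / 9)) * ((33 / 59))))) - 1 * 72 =-72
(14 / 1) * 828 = 11592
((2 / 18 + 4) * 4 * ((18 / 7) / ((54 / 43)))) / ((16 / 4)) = 8.42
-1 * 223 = -223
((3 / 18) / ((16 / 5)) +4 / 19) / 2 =479 / 3648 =0.13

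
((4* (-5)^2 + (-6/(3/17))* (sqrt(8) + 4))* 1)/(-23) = 36/23 + 68* sqrt(2)/23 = 5.75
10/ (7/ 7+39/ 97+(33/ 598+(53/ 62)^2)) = 222975064/ 48786833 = 4.57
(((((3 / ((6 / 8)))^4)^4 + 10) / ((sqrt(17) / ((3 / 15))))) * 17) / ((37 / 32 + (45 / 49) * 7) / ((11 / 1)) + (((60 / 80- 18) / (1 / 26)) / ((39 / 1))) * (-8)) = 10582799441984 * sqrt(17) / 1141935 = 38210581.09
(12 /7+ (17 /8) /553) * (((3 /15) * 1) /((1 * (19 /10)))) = 7601 /42028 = 0.18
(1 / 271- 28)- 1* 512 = -146339 / 271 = -540.00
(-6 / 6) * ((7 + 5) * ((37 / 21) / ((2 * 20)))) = -37 / 70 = -0.53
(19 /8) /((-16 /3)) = -57 /128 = -0.45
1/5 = 0.20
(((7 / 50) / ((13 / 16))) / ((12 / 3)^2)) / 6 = 7 / 3900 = 0.00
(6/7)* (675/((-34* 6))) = -2.84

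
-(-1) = 1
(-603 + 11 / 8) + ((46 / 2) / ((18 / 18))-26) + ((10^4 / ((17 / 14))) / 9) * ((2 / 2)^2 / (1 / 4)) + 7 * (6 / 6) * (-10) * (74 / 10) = 3105907 / 1224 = 2537.51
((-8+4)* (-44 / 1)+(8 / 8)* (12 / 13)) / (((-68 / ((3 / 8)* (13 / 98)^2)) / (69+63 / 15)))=-820755 / 653072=-1.26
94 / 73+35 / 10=699 / 146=4.79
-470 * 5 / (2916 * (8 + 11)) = -1175 / 27702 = -0.04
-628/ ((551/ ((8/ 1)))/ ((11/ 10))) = -27632/ 2755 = -10.03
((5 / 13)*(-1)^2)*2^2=20 / 13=1.54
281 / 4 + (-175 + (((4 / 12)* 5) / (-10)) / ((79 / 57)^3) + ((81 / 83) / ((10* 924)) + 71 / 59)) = -770477614805783 / 7436388907640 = -103.61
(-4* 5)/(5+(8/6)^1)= -3.16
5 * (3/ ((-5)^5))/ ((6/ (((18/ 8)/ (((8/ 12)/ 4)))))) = -27/ 2500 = -0.01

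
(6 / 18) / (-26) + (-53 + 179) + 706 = 831.99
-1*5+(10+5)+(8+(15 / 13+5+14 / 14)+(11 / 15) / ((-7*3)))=102862 / 4095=25.12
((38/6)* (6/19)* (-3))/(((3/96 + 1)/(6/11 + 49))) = -34880/121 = -288.26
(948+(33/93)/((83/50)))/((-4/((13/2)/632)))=-2.44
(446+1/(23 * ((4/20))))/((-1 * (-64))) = 10263/1472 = 6.97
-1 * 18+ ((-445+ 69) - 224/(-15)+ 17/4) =-22489/60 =-374.82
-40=-40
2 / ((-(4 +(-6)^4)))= -1 / 650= -0.00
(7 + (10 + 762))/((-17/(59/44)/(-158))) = 3630919/374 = 9708.34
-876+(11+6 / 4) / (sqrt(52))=-876+25 * sqrt(13) / 52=-874.27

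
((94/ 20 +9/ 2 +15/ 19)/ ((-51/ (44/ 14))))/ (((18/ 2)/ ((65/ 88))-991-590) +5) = 135707/ 344739192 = 0.00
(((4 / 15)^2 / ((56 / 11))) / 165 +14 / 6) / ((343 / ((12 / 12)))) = 0.01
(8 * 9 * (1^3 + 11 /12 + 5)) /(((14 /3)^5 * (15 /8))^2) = 0.00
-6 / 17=-0.35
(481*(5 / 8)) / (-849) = -2405 / 6792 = -0.35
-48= -48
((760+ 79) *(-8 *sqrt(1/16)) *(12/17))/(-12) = 1678/17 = 98.71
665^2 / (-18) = -442225 / 18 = -24568.06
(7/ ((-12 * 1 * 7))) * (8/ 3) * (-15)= 10/ 3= 3.33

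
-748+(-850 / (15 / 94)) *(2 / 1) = -34204 / 3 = -11401.33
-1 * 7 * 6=-42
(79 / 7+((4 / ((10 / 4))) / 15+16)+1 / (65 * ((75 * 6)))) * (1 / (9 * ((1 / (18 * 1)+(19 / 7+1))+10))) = 5608597 / 25374375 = 0.22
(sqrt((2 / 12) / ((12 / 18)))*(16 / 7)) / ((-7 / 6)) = -48 / 49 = -0.98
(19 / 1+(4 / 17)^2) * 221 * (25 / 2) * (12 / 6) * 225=402699375 / 17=23688198.53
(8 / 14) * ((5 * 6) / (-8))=-2.14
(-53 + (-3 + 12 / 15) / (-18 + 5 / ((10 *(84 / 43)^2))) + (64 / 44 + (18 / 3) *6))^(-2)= 0.00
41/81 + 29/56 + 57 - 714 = -2975507/4536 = -655.98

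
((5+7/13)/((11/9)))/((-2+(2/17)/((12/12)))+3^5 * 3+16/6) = 33048/5322317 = 0.01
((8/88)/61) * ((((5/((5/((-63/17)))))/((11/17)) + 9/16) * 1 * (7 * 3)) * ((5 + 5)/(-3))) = 0.54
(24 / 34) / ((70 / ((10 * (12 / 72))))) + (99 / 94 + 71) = 806175 / 11186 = 72.07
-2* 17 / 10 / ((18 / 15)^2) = -85 / 36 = -2.36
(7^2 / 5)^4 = 5764801 / 625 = 9223.68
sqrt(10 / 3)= sqrt(30) / 3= 1.83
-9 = -9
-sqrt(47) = -6.86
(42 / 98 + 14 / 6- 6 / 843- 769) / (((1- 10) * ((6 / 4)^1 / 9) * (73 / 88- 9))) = -795803888 / 12728457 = -62.52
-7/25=-0.28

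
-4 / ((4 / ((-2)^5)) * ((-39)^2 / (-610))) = -19520 / 1521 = -12.83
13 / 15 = 0.87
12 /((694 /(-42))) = -252 /347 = -0.73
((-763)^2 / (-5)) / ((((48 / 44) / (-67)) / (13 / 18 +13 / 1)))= 105977462591 / 1080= 98127280.18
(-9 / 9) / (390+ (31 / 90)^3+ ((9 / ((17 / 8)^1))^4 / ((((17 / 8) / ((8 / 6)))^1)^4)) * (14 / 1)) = -5085327174489000 / 5534074746901690831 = -0.00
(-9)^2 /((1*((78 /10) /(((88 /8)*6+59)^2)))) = 2109375 /13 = 162259.62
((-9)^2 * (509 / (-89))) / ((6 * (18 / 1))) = -1527 / 356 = -4.29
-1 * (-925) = 925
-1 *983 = -983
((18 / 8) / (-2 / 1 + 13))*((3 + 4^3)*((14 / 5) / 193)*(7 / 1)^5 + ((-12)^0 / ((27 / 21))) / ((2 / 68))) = 35528591 / 10615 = 3347.02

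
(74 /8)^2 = 1369 /16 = 85.56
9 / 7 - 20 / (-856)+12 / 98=15011 / 10486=1.43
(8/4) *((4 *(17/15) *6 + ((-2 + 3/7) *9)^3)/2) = -4804847/1715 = -2801.66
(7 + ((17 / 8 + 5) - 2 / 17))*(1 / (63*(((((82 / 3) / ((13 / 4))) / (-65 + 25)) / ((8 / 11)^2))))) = -330200 / 590359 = -0.56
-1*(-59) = 59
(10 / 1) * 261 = 2610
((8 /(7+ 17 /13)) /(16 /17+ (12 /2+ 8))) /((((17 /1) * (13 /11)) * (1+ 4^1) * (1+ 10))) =1 /17145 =0.00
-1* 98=-98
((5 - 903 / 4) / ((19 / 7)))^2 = 38204761 / 5776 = 6614.40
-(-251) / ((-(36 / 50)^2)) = -156875 / 324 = -484.18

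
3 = 3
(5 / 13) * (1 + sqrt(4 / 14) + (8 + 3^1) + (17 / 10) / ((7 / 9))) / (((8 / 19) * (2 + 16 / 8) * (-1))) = -18867 / 5824 -95 * sqrt(14) / 2912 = -3.36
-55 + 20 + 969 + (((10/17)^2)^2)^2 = 6515457449894/6975757441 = 934.01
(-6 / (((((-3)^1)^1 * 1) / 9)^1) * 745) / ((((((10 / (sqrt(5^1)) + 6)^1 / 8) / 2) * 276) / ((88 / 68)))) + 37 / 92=590669 / 1564-49170 * sqrt(5) / 391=96.47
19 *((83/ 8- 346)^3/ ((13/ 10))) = -1838893066875/ 3328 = -552552003.27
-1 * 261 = -261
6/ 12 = 1/ 2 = 0.50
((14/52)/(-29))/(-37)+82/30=2.73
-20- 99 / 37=-839 / 37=-22.68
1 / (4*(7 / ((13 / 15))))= 13 / 420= 0.03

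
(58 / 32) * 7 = 12.69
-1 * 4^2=-16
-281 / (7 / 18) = -5058 / 7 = -722.57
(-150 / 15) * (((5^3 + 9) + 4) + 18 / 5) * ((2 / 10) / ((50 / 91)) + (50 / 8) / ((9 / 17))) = -6462034 / 375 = -17232.09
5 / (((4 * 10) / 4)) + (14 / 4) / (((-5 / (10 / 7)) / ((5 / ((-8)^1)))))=9 / 8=1.12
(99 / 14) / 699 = 33 / 3262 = 0.01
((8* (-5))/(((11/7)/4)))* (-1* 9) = 10080/11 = 916.36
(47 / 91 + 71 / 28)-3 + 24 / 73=10123 / 26572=0.38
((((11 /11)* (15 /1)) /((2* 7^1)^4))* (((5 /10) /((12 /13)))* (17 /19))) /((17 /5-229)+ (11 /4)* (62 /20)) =-5525 /6337756432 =-0.00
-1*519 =-519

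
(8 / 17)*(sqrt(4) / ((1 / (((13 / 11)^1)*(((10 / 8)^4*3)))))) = 24375 / 2992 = 8.15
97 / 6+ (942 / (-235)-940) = -1308257 / 1410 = -927.84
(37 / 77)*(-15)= -555 / 77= -7.21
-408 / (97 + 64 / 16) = -408 / 101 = -4.04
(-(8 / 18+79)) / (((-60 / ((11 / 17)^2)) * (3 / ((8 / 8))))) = 17303 / 93636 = 0.18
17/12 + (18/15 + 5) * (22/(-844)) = 15889/12660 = 1.26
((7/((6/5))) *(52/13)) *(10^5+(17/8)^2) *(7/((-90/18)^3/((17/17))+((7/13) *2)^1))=-20384920465/154656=-131808.14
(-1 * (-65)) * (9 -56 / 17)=6305 / 17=370.88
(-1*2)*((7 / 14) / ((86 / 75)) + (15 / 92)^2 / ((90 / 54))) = -164505 / 181976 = -0.90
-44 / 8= -11 / 2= -5.50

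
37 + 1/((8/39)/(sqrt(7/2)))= 46.12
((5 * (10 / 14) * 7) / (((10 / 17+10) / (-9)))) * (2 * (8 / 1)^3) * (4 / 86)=-43520 / 43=-1012.09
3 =3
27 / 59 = 0.46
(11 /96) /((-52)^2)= 11 /259584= 0.00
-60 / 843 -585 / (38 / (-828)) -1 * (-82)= 68492808 / 5339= 12828.77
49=49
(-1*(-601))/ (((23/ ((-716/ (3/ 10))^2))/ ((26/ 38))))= 400538132800/ 3933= 101840359.22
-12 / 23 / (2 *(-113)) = 6 / 2599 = 0.00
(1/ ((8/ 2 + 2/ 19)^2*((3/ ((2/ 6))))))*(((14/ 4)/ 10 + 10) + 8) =0.12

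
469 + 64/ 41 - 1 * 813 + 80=-10760/ 41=-262.44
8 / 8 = 1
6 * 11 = 66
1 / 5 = 0.20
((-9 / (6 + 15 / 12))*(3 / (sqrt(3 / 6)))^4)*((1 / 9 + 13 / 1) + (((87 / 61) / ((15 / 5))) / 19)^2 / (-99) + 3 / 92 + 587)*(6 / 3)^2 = -9515906290989072 / 9855652697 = -965527.76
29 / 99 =0.29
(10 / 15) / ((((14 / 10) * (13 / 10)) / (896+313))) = 3100 / 7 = 442.86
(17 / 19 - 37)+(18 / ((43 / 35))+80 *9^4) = 428809432 / 817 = 524858.55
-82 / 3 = -27.33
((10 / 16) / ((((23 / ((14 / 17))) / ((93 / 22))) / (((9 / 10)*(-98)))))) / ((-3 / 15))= 1435455 / 34408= 41.72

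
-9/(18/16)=-8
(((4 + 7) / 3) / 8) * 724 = 1991 / 6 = 331.83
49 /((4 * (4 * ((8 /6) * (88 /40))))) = 735 /704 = 1.04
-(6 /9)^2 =-4 /9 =-0.44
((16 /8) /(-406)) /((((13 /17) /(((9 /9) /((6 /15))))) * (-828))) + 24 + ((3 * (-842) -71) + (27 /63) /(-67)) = -753382257185 /292802328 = -2573.01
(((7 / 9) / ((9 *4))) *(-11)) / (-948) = 77 / 307152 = 0.00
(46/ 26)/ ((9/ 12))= 92/ 39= 2.36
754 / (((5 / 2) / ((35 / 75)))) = 10556 / 75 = 140.75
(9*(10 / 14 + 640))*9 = 363285 / 7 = 51897.86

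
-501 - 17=-518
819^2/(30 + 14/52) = 17439786/787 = 22159.83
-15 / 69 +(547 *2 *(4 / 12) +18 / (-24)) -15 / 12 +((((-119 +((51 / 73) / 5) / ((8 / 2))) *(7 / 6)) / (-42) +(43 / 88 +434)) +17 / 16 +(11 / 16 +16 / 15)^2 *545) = 527295538073 / 212762880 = 2478.32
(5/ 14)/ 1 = 5/ 14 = 0.36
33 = 33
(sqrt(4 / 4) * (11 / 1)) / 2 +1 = 13 / 2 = 6.50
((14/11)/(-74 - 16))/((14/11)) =-1/90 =-0.01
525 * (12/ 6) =1050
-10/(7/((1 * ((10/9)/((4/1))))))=-25/63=-0.40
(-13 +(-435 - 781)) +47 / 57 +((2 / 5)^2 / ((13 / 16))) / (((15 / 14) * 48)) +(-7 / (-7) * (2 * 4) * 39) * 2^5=2433025814 / 277875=8755.83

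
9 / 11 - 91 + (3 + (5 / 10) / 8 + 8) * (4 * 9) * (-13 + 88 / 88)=-4869.18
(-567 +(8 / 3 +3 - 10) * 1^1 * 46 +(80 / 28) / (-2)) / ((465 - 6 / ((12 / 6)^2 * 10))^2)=-6449200 / 1815118389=-0.00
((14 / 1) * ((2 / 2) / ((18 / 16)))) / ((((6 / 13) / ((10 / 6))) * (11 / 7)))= 25480 / 891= 28.60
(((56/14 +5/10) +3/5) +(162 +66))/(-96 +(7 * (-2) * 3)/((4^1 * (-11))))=-8547/3485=-2.45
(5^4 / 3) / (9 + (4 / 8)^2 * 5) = 2500 / 123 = 20.33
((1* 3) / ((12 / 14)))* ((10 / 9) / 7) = 5 / 9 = 0.56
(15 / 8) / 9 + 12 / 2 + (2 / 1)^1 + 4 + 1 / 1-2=269 / 24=11.21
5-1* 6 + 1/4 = -3/4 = -0.75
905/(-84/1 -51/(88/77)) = -7.04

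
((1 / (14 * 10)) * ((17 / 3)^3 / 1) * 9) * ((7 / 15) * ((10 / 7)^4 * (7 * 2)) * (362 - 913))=-541412600 / 3087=-175384.71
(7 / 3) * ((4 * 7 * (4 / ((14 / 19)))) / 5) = 70.93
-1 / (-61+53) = 1 / 8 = 0.12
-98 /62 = -49 /31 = -1.58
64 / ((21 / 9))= 192 / 7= 27.43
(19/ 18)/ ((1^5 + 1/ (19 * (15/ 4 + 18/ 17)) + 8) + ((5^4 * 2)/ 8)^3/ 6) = 2518336/ 1516867201365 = 0.00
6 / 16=3 / 8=0.38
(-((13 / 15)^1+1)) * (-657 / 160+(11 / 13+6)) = -39893 / 7800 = -5.11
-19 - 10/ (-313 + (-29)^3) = -234664/ 12351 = -19.00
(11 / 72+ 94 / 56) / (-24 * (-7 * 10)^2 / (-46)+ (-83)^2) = 0.00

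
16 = 16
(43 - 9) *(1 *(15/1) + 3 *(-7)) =-204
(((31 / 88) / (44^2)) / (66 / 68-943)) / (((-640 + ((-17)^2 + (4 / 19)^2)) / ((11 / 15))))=190247 / 471367308244800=0.00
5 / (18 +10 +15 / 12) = 20 / 117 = 0.17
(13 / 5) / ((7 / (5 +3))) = 104 / 35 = 2.97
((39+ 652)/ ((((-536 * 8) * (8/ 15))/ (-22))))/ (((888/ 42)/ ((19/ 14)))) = 2166285/ 5076992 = 0.43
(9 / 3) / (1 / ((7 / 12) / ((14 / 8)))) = 1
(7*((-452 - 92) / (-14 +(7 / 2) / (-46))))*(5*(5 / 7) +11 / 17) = 1141.23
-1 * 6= -6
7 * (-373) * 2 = -5222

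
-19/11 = -1.73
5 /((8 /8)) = 5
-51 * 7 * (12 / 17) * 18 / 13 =-4536 / 13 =-348.92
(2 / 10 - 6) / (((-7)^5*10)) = 29 / 840350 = 0.00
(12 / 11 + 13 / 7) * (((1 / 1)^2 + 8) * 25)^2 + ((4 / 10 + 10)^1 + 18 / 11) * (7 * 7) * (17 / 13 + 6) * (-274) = -1032711221 / 1001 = -1031679.54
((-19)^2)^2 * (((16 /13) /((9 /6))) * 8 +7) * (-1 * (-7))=482578663 /39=12373811.87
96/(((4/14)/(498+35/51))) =2848496/17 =167558.59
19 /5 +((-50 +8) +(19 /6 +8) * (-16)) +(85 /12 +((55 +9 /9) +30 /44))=-101047 /660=-153.10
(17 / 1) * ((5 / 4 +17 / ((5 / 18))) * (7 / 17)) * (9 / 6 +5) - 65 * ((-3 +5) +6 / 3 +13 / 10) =99879 / 40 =2496.98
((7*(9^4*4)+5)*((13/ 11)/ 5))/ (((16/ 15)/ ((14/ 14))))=7164807/ 176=40709.13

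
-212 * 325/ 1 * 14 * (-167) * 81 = 13048144200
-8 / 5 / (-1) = 8 / 5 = 1.60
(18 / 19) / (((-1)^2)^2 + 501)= 9 / 4769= 0.00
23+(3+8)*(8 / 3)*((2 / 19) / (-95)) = 124369 / 5415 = 22.97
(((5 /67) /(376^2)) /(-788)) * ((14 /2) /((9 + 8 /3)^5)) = -243 /11200795998560000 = -0.00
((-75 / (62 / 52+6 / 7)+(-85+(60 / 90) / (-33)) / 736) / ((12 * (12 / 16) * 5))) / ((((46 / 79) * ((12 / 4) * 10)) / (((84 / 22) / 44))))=-551746426973 / 136146835756800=-0.00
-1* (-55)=55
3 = 3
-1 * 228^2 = -51984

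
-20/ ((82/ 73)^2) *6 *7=-1119090/ 1681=-665.73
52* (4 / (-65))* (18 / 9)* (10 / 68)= -16 / 17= -0.94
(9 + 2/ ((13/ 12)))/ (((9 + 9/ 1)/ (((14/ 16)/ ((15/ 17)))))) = 5593/ 9360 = 0.60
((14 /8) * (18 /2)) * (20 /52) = 315 /52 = 6.06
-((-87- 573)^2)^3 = -82653950016000000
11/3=3.67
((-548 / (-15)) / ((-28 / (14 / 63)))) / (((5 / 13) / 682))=-2429284 / 4725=-514.13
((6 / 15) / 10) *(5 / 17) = 1 / 85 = 0.01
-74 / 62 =-37 / 31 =-1.19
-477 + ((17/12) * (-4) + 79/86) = -124291/258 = -481.75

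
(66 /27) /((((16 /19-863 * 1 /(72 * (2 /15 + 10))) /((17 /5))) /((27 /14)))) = -186048 /3955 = -47.04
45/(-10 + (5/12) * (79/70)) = -7560/1601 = -4.72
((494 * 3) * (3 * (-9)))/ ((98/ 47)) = -940329/ 49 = -19190.39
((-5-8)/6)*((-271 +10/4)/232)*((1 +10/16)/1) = 30251/7424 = 4.07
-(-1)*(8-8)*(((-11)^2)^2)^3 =0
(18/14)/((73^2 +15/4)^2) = 0.00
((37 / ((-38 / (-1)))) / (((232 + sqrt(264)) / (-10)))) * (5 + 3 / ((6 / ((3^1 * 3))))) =-1073 / 2678 + 37 * sqrt(66) / 10712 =-0.37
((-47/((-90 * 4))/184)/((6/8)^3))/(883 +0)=47/24675435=0.00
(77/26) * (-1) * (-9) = 693/26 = 26.65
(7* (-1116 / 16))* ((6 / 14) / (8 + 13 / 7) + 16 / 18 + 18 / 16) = -739319 / 736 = -1004.51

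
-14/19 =-0.74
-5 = -5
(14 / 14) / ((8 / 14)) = 7 / 4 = 1.75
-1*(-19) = 19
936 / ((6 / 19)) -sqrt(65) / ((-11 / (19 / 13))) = 19* sqrt(65) / 143+2964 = 2965.07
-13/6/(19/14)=-91/57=-1.60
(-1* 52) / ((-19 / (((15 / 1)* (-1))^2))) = 615.79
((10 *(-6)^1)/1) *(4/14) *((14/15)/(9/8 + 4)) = -128/41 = -3.12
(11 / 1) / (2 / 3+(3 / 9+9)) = 1.10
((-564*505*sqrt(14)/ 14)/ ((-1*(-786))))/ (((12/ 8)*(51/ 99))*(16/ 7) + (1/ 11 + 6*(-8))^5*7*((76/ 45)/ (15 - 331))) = -13589149199175*sqrt(14)/ 4957630259654668207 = -0.00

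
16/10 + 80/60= 44/15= 2.93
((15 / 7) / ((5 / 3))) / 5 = 9 / 35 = 0.26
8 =8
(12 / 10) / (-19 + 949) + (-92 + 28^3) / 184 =4235421 / 35650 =118.81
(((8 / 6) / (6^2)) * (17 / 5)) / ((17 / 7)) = 7 / 135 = 0.05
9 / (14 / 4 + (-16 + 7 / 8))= -24 / 31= -0.77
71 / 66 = 1.08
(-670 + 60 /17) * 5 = -56650 /17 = -3332.35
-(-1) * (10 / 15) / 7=2 / 21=0.10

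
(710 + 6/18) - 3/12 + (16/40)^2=213073/300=710.24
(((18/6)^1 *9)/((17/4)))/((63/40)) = 480/119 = 4.03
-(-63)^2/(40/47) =-186543/40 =-4663.58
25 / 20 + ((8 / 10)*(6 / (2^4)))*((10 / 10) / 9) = 1.28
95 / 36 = 2.64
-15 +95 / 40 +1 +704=692.38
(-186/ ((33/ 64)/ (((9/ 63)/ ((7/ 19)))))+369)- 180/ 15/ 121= 1357901/ 5929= 229.03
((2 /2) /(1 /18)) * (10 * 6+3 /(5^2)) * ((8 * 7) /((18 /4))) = 336672 /25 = 13466.88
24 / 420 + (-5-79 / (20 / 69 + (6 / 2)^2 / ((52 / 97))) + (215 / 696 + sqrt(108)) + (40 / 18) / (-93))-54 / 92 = -3260244229223 / 330300187560 + 6 * sqrt(3) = 0.52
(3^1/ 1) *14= 42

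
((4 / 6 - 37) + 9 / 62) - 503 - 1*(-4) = -99545 / 186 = -535.19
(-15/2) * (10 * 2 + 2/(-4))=-585/4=-146.25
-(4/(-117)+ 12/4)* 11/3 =-3817/351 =-10.87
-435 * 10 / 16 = -2175 / 8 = -271.88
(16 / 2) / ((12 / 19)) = 38 / 3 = 12.67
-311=-311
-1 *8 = -8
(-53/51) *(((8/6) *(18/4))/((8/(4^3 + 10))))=-1961/34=-57.68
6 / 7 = 0.86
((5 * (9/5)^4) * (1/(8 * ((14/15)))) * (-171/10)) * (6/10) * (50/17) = -10097379/47600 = -212.13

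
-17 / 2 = -8.50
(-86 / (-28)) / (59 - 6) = 43 / 742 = 0.06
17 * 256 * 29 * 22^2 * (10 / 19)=610846720 / 19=32149827.37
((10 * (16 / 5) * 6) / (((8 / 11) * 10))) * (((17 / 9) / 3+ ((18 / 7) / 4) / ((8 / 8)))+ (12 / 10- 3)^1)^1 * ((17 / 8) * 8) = -372878 / 1575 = -236.75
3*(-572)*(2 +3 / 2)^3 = -147147 / 2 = -73573.50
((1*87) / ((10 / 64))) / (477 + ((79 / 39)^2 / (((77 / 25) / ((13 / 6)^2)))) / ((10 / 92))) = 34727616 / 33339065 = 1.04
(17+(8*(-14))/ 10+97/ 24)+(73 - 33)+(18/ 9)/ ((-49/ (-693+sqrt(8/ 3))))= 65627/ 840 - 4*sqrt(6)/ 147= 78.06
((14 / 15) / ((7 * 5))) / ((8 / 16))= 4 / 75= 0.05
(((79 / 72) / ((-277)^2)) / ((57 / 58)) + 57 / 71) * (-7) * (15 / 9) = -314114269595 / 33536404404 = -9.37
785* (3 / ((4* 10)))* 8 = 471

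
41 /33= 1.24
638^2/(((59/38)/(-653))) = -10100389816/59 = -171193047.73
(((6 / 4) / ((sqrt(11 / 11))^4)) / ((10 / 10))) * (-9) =-27 / 2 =-13.50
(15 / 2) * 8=60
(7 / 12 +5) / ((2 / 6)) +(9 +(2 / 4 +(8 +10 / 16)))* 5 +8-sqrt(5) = 113.14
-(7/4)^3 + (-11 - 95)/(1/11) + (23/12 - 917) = -400597/192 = -2086.44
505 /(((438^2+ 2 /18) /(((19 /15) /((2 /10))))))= 28785 /1726597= 0.02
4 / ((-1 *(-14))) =2 / 7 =0.29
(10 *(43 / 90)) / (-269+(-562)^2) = 43 / 2840175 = 0.00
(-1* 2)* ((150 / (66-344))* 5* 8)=6000 / 139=43.17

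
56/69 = 0.81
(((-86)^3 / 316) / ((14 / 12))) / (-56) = 238521 / 7742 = 30.81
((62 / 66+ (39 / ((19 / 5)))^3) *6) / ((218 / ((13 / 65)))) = 244903504 / 41119705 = 5.96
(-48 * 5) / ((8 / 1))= -30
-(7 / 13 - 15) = 188 / 13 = 14.46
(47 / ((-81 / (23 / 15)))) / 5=-0.18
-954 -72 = -1026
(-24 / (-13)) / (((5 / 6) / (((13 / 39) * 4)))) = 192 / 65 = 2.95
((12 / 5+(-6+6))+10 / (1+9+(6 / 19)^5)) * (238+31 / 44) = 2211039790713 / 2724564260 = 811.52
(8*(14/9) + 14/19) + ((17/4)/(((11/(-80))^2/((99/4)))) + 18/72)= 41961857/7524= 5577.07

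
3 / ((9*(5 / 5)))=0.33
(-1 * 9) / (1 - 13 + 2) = 9 / 10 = 0.90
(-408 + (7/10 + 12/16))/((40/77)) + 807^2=520373113/800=650466.39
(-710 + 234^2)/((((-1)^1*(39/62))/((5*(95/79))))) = -1591654700/3081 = -516603.28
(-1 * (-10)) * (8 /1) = 80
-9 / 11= -0.82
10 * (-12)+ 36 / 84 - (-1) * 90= -207 / 7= -29.57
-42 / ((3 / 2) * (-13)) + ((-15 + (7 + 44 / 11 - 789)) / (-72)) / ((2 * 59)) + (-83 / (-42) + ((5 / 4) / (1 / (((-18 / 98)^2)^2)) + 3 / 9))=2902210741225 / 636710740848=4.56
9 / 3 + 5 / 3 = 14 / 3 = 4.67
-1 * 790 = -790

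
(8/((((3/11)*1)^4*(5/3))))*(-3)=-117128/45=-2602.84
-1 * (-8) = 8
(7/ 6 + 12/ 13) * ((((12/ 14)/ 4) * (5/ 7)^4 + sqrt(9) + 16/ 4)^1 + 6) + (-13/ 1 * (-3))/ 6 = 88575989/ 2621892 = 33.78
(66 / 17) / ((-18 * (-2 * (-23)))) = -11 / 2346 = -0.00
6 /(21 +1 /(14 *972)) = 81648 /285769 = 0.29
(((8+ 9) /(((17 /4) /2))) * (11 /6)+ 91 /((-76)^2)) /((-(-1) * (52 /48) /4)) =254417 /4693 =54.21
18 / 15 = 6 / 5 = 1.20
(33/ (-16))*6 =-99/ 8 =-12.38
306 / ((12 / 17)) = 867 / 2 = 433.50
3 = 3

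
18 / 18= 1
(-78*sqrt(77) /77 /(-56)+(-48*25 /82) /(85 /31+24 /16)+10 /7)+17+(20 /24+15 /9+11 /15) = 39*sqrt(77) /2156+41239867 /2264430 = 18.37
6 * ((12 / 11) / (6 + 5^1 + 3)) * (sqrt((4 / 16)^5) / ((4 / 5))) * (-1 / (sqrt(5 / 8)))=-9 * sqrt(10) / 1232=-0.02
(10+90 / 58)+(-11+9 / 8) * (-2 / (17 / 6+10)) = 58463 / 4466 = 13.09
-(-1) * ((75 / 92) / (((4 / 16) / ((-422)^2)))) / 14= 6678150 / 161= 41479.19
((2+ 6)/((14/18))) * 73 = 750.86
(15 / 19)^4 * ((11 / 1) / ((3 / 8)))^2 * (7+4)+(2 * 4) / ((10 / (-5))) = 478638716 / 130321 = 3672.77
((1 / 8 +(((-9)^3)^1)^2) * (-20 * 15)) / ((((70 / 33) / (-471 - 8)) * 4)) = 1008058783545 / 112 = 9000524853.08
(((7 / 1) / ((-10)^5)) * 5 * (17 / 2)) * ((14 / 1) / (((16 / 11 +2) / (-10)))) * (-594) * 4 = -2721411 / 9500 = -286.46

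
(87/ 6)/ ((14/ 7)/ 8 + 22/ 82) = 2378/ 85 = 27.98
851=851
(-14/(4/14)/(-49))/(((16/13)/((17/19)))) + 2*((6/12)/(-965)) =212961/293360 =0.73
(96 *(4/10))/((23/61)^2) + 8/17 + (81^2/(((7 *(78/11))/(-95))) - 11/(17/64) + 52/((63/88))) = -902644766923/73652670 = -12255.42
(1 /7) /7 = 1 /49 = 0.02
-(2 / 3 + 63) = -191 / 3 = -63.67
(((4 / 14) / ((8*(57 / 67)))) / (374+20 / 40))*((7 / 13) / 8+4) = 9447 / 20720336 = 0.00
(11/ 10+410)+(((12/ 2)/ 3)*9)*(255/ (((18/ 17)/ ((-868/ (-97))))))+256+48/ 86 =1645843421/ 41710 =39459.20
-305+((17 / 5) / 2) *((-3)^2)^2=-1673 / 10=-167.30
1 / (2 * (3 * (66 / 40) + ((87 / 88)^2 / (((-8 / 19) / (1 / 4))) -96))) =-619520 / 113533647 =-0.01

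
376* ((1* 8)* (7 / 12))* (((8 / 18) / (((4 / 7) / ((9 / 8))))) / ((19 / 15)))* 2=46060 / 19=2424.21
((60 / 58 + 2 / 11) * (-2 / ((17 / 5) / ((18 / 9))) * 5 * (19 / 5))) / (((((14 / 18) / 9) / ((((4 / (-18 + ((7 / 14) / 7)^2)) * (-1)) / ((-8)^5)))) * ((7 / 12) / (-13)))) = -29110185 / 612061472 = -0.05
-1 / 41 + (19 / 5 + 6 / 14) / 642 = -8201 / 460635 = -0.02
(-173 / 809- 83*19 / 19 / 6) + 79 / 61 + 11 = -518785 / 296094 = -1.75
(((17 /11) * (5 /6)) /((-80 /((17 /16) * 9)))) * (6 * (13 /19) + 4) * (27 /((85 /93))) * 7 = -6274989 /24320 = -258.02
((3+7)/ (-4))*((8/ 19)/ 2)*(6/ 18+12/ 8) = -55/ 57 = -0.96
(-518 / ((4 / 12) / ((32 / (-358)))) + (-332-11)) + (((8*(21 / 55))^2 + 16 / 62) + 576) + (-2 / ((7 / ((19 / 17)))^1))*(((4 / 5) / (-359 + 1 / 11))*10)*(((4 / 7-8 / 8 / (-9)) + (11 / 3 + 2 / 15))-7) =47381775335735779 / 124206626780775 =381.48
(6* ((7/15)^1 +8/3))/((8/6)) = 141/10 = 14.10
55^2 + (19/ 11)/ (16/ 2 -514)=16837131/ 5566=3025.00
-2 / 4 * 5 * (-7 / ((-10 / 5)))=-35 / 4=-8.75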